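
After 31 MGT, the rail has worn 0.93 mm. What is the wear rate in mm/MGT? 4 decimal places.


Wear rate = total wear / cumulative tonnage
Rate = 0.93 / 31
Rate = 0.0300 mm/MGT

0.0300


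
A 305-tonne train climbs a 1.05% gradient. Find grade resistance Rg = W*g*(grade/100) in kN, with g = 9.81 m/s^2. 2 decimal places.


Rg = W * 9.81 * grade / 100
Rg = 305 * 9.81 * 1.05 / 100
Rg = 2992.05 * 0.0105
Rg = 31.42 kN

31.42


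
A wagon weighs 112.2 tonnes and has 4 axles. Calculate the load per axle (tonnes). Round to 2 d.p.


Load per axle = total weight / number of axles
Load = 112.2 / 4
Load = 28.05 tonnes

28.05


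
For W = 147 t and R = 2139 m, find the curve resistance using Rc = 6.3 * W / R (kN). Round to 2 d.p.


Rc = 6.3 * W / R
Rc = 6.3 * 147 / 2139
Rc = 926.1 / 2139
Rc = 0.43 kN

0.43


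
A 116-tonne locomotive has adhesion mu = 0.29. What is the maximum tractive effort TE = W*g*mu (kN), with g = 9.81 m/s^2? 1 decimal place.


TE_max = W * g * mu
TE_max = 116 * 9.81 * 0.29
TE_max = 1137.96 * 0.29
TE_max = 330.0 kN

330.0


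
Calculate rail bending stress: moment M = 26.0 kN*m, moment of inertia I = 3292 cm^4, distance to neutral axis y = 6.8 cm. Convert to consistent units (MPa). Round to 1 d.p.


Convert units:
M = 26.0 kN*m = 26000000 N*mm
y = 6.8 cm = 68 mm
I = 3292 cm^4 = 32920000 mm^4
sigma = 26000000 * 68 / 32920000
sigma = 53.7 MPa

53.7


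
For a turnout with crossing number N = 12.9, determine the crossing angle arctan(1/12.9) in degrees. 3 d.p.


1/N = 1/12.9 = 0.077519
angle = arctan(0.077519) = 0.077365 rad
angle = 0.077365 * 180/pi = 4.433 degrees

4.433


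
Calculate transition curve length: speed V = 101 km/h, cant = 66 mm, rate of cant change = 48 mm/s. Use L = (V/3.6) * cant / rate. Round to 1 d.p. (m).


Convert speed: V = 101 / 3.6 = 28.0556 m/s
L = 28.0556 * 66 / 48
L = 1851.6667 / 48
L = 38.6 m

38.6


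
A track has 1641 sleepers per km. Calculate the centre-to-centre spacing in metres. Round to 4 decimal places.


Spacing = 1000 m / number of sleepers
Spacing = 1000 / 1641
Spacing = 0.6094 m

0.6094


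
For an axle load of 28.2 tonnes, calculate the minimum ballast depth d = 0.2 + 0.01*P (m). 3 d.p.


d = 0.2 + 0.01 * 28.2
d = 0.2 + 0.282
d = 0.482 m

0.482


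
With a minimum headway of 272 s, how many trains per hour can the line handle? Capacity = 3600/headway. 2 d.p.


Capacity = 3600 / headway
Capacity = 3600 / 272
Capacity = 13.24 trains/hour

13.24


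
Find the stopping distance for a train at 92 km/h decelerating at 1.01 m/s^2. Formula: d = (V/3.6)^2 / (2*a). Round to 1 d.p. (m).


Convert speed: V = 92 / 3.6 = 25.5556 m/s
V^2 = 653.0864
d = 653.0864 / (2 * 1.01)
d = 653.0864 / 2.02
d = 323.3 m

323.3


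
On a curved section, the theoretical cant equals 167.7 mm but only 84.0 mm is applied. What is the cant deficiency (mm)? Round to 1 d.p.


Cant deficiency = equilibrium cant - actual cant
CD = 167.7 - 84.0
CD = 83.7 mm

83.7


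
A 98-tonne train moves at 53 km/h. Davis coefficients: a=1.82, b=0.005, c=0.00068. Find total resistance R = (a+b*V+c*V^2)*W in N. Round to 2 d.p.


b*V = 0.005 * 53 = 0.265
c*V^2 = 0.00068 * 2809 = 1.91012
R_per_t = 1.82 + 0.265 + 1.91012 = 3.99512 N/t
R_total = 3.99512 * 98 = 391.52 N

391.52


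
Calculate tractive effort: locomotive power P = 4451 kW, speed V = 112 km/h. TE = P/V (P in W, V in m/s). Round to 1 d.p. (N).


Convert: P = 4451 kW = 4451000 W
V = 112 / 3.6 = 31.1111 m/s
TE = 4451000 / 31.1111
TE = 143067.9 N

143067.9


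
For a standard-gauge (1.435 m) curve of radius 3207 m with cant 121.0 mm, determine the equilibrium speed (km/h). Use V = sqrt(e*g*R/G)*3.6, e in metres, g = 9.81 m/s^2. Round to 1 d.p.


Convert cant: e = 121.0 mm = 0.1210 m
V_ms = sqrt(0.1210 * 9.81 * 3207 / 1.435)
V_ms = sqrt(2652.781233) = 51.5052 m/s
V = 51.5052 * 3.6 = 185.4 km/h

185.4


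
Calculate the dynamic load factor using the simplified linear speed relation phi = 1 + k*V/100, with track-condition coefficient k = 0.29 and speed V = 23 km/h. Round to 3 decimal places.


phi = 1 + k * V / 100
phi = 1 + 0.29 * 23 / 100
phi = 1 + 0.0667
phi = 1.067

1.067


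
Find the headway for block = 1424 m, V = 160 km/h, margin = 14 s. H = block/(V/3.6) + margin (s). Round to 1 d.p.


V = 160 / 3.6 = 44.4444 m/s
Block traversal time = 1424 / 44.4444 = 32.04 s
Headway = 32.04 + 14
Headway = 46.0 s

46.0


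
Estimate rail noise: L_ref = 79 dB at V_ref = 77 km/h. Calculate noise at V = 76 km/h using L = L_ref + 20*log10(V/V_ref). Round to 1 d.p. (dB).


V/V_ref = 76 / 77 = 0.987013
log10(0.987013) = -0.005677
20 * -0.005677 = -0.1135
L = 79 + -0.1135 = 78.9 dB

78.9


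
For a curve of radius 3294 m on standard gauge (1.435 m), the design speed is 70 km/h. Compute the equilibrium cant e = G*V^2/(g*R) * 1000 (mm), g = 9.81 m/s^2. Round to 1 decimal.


Convert speed: V = 70 / 3.6 = 19.4444 m/s
Apply formula: e = 1.435 * 19.4444^2 / (9.81 * 3294)
e = 1.435 * 378.0864 / 32314.14
e = 0.01679 m = 16.8 mm

16.8


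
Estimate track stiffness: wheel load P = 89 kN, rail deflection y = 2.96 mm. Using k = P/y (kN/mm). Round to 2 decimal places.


Track stiffness k = P / y
k = 89 / 2.96
k = 30.07 kN/mm

30.07


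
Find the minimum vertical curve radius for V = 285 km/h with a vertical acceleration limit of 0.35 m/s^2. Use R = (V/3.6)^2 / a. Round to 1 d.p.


Convert speed: V = 285 / 3.6 = 79.1667 m/s
V^2 = 6267.3611 m^2/s^2
R_v = 6267.3611 / 0.35
R_v = 17906.7 m

17906.7


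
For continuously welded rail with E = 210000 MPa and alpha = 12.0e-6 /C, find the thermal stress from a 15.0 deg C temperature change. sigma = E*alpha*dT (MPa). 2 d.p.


sigma = E * alpha * dT
sigma = 210000 * 12.0e-6 * 15.0
sigma = 2.52 * 15.0
sigma = 37.80 MPa

37.80


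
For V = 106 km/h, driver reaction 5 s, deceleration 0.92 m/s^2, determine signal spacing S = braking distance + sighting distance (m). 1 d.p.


V = 106 / 3.6 = 29.4444 m/s
Braking distance = 29.4444^2 / (2*0.92) = 471.1822 m
Sighting distance = 29.4444 * 5 = 147.2222 m
S = 471.1822 + 147.2222 = 618.4 m

618.4


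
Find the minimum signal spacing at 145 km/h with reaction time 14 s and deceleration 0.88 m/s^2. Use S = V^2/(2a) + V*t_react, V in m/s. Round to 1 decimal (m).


V = 145 / 3.6 = 40.2778 m/s
Braking distance = 40.2778^2 / (2*0.88) = 921.761 m
Sighting distance = 40.2778 * 14 = 563.8889 m
S = 921.761 + 563.8889 = 1485.6 m

1485.6


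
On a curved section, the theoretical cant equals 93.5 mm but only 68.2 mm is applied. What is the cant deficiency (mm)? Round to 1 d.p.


Cant deficiency = equilibrium cant - actual cant
CD = 93.5 - 68.2
CD = 25.3 mm

25.3


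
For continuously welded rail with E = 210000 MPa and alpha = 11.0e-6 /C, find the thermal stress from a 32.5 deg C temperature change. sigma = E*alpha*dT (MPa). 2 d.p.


sigma = E * alpha * dT
sigma = 210000 * 11.0e-6 * 32.5
sigma = 2.31 * 32.5
sigma = 75.08 MPa

75.08


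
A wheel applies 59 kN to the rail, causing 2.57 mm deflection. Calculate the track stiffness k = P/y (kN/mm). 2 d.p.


Track stiffness k = P / y
k = 59 / 2.57
k = 22.96 kN/mm

22.96


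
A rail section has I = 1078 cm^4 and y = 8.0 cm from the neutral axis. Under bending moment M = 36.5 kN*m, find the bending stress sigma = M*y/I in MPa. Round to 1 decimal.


Convert units:
M = 36.5 kN*m = 36500000 N*mm
y = 8.0 cm = 80 mm
I = 1078 cm^4 = 10780000 mm^4
sigma = 36500000 * 80 / 10780000
sigma = 270.9 MPa

270.9


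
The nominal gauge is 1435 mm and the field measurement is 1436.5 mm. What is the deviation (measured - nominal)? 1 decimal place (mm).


Deviation = measured - nominal
Deviation = 1436.5 - 1435
Deviation = 1.5 mm

1.5


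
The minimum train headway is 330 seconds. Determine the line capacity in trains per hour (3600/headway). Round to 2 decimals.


Capacity = 3600 / headway
Capacity = 3600 / 330
Capacity = 10.91 trains/hour

10.91


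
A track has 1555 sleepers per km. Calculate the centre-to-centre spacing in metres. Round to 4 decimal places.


Spacing = 1000 m / number of sleepers
Spacing = 1000 / 1555
Spacing = 0.6431 m

0.6431


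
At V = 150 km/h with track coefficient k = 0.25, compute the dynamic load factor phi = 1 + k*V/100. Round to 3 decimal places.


phi = 1 + k * V / 100
phi = 1 + 0.25 * 150 / 100
phi = 1 + 0.375
phi = 1.375

1.375


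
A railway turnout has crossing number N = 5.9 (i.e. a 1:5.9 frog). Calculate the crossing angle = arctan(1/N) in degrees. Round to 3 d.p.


1/N = 1/5.9 = 0.169492
angle = arctan(0.169492) = 0.167896 rad
angle = 0.167896 * 180/pi = 9.620 degrees

9.620


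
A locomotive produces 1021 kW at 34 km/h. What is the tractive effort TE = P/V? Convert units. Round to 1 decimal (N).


Convert: P = 1021 kW = 1021000 W
V = 34 / 3.6 = 9.4444 m/s
TE = 1021000 / 9.4444
TE = 108105.9 N

108105.9


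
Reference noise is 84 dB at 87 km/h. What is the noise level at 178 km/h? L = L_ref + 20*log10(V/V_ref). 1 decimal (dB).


V/V_ref = 178 / 87 = 2.045977
log10(2.045977) = 0.310901
20 * 0.310901 = 6.218
L = 84 + 6.218 = 90.2 dB

90.2


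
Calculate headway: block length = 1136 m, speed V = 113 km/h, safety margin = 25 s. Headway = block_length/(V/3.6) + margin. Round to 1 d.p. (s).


V = 113 / 3.6 = 31.3889 m/s
Block traversal time = 1136 / 31.3889 = 36.1912 s
Headway = 36.1912 + 25
Headway = 61.2 s

61.2


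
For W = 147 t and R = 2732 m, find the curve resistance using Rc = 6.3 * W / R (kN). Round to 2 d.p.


Rc = 6.3 * W / R
Rc = 6.3 * 147 / 2732
Rc = 926.1 / 2732
Rc = 0.34 kN

0.34


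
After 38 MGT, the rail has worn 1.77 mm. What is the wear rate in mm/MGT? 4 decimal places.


Wear rate = total wear / cumulative tonnage
Rate = 1.77 / 38
Rate = 0.0466 mm/MGT

0.0466


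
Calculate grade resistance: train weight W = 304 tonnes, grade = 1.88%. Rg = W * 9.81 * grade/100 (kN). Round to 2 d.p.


Rg = W * 9.81 * grade / 100
Rg = 304 * 9.81 * 1.88 / 100
Rg = 2982.24 * 0.0188
Rg = 56.07 kN

56.07


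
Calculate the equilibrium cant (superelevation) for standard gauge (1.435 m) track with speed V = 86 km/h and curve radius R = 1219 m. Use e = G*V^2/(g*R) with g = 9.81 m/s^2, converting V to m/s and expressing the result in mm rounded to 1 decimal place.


Convert speed: V = 86 / 3.6 = 23.8889 m/s
Apply formula: e = 1.435 * 23.8889^2 / (9.81 * 1219)
e = 1.435 * 570.679 / 11958.39
e = 0.068481 m = 68.5 mm

68.5


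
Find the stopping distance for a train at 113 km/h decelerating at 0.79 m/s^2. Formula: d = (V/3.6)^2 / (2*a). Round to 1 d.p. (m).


Convert speed: V = 113 / 3.6 = 31.3889 m/s
V^2 = 985.2623
d = 985.2623 / (2 * 0.79)
d = 985.2623 / 1.58
d = 623.6 m

623.6


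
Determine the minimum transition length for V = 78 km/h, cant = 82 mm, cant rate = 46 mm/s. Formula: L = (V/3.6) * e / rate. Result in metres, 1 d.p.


Convert speed: V = 78 / 3.6 = 21.6667 m/s
L = 21.6667 * 82 / 46
L = 1776.6667 / 46
L = 38.6 m

38.6


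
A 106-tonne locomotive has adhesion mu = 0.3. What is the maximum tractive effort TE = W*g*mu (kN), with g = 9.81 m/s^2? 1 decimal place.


TE_max = W * g * mu
TE_max = 106 * 9.81 * 0.3
TE_max = 1039.86 * 0.3
TE_max = 312.0 kN

312.0


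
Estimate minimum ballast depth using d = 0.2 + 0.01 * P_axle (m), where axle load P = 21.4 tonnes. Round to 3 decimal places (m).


d = 0.2 + 0.01 * 21.4
d = 0.2 + 0.214
d = 0.414 m

0.414


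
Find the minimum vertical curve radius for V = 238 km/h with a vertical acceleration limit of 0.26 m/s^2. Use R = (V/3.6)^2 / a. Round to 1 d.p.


Convert speed: V = 238 / 3.6 = 66.1111 m/s
V^2 = 4370.679 m^2/s^2
R_v = 4370.679 / 0.26
R_v = 16810.3 m

16810.3


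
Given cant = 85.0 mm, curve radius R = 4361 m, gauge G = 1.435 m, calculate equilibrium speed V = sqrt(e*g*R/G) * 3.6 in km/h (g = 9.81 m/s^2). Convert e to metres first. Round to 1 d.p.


Convert cant: e = 85.0 mm = 0.0850 m
V_ms = sqrt(0.0850 * 9.81 * 4361 / 1.435)
V_ms = sqrt(2534.090488) = 50.3398 m/s
V = 50.3398 * 3.6 = 181.2 km/h

181.2


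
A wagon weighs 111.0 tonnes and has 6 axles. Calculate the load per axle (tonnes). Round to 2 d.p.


Load per axle = total weight / number of axles
Load = 111.0 / 6
Load = 18.50 tonnes

18.50


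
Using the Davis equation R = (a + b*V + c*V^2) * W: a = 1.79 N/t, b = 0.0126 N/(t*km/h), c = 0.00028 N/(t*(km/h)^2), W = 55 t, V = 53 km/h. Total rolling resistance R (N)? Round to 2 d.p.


b*V = 0.0126 * 53 = 0.6678
c*V^2 = 0.00028 * 2809 = 0.78652
R_per_t = 1.79 + 0.6678 + 0.78652 = 3.24432 N/t
R_total = 3.24432 * 55 = 178.44 N

178.44


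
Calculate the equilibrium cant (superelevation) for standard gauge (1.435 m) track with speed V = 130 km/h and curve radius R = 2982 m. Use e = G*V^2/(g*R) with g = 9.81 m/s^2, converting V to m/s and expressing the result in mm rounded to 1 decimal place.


Convert speed: V = 130 / 3.6 = 36.1111 m/s
Apply formula: e = 1.435 * 36.1111^2 / (9.81 * 2982)
e = 1.435 * 1304.0123 / 29253.42
e = 0.063967 m = 64.0 mm

64.0


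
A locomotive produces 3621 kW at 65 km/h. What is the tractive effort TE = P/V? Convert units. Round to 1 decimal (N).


Convert: P = 3621 kW = 3621000 W
V = 65 / 3.6 = 18.0556 m/s
TE = 3621000 / 18.0556
TE = 200547.7 N

200547.7


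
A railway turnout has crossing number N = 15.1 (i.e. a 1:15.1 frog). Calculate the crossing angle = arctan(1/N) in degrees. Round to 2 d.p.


1/N = 1/15.1 = 0.066225
angle = arctan(0.066225) = 0.066129 rad
angle = 0.066129 * 180/pi = 3.79 degrees

3.79


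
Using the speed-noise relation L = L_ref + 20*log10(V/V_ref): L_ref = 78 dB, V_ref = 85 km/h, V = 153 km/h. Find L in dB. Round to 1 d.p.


V/V_ref = 153 / 85 = 1.8
log10(1.8) = 0.255273
20 * 0.255273 = 5.1055
L = 78 + 5.1055 = 83.1 dB

83.1


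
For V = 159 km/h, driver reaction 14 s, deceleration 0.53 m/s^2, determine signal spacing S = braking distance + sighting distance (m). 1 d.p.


V = 159 / 3.6 = 44.1667 m/s
Braking distance = 44.1667^2 / (2*0.53) = 1840.2778 m
Sighting distance = 44.1667 * 14 = 618.3333 m
S = 1840.2778 + 618.3333 = 2458.6 m

2458.6


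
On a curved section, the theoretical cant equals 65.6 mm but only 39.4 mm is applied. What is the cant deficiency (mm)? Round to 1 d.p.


Cant deficiency = equilibrium cant - actual cant
CD = 65.6 - 39.4
CD = 26.2 mm

26.2


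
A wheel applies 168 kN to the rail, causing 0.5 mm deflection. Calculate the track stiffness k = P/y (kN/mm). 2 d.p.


Track stiffness k = P / y
k = 168 / 0.5
k = 336.00 kN/mm

336.00


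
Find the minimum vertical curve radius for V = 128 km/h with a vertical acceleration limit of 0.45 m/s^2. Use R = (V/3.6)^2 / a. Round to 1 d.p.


Convert speed: V = 128 / 3.6 = 35.5556 m/s
V^2 = 1264.1975 m^2/s^2
R_v = 1264.1975 / 0.45
R_v = 2809.3 m

2809.3


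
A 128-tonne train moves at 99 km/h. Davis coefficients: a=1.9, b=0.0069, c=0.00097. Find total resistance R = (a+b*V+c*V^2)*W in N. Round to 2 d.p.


b*V = 0.0069 * 99 = 0.6831
c*V^2 = 0.00097 * 9801 = 9.50697
R_per_t = 1.9 + 0.6831 + 9.50697 = 12.09007 N/t
R_total = 12.09007 * 128 = 1547.53 N

1547.53


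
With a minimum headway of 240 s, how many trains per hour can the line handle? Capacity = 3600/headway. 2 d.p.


Capacity = 3600 / headway
Capacity = 3600 / 240
Capacity = 15.00 trains/hour

15.00


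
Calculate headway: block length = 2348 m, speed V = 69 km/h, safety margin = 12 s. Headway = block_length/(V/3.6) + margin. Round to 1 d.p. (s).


V = 69 / 3.6 = 19.1667 m/s
Block traversal time = 2348 / 19.1667 = 122.5043 s
Headway = 122.5043 + 12
Headway = 134.5 s

134.5


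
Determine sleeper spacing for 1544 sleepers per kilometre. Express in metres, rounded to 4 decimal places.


Spacing = 1000 m / number of sleepers
Spacing = 1000 / 1544
Spacing = 0.6477 m

0.6477


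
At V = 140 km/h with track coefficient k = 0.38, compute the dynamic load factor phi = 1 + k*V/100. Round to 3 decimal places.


phi = 1 + k * V / 100
phi = 1 + 0.38 * 140 / 100
phi = 1 + 0.532
phi = 1.532

1.532


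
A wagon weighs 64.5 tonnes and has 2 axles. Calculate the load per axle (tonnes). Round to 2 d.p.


Load per axle = total weight / number of axles
Load = 64.5 / 2
Load = 32.25 tonnes

32.25


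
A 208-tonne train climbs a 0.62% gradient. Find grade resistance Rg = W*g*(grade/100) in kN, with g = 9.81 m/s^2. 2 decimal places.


Rg = W * 9.81 * grade / 100
Rg = 208 * 9.81 * 0.62 / 100
Rg = 2040.48 * 0.0062
Rg = 12.65 kN

12.65


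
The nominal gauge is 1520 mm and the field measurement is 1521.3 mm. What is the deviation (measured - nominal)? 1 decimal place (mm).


Deviation = measured - nominal
Deviation = 1521.3 - 1520
Deviation = 1.3 mm

1.3


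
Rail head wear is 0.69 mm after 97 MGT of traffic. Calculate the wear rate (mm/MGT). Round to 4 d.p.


Wear rate = total wear / cumulative tonnage
Rate = 0.69 / 97
Rate = 0.0071 mm/MGT

0.0071


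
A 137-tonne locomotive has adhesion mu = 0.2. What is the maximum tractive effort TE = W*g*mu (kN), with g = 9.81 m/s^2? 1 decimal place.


TE_max = W * g * mu
TE_max = 137 * 9.81 * 0.2
TE_max = 1343.97 * 0.2
TE_max = 268.8 kN

268.8


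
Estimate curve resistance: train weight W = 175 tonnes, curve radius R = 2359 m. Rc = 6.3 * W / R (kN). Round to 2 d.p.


Rc = 6.3 * W / R
Rc = 6.3 * 175 / 2359
Rc = 1102.5 / 2359
Rc = 0.47 kN

0.47


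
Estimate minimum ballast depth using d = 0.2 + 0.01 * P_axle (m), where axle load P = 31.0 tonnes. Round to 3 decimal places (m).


d = 0.2 + 0.01 * 31.0
d = 0.2 + 0.31
d = 0.510 m

0.510


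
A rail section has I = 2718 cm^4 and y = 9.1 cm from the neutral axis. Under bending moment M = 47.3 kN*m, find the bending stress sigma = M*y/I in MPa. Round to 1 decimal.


Convert units:
M = 47.3 kN*m = 47300000 N*mm
y = 9.1 cm = 91 mm
I = 2718 cm^4 = 27180000 mm^4
sigma = 47300000 * 91 / 27180000
sigma = 158.4 MPa

158.4


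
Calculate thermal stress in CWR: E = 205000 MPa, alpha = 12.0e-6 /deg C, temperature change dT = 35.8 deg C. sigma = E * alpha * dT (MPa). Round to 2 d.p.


sigma = E * alpha * dT
sigma = 205000 * 12.0e-6 * 35.8
sigma = 2.46 * 35.8
sigma = 88.07 MPa

88.07


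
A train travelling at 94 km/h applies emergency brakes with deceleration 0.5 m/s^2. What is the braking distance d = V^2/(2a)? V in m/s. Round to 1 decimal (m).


Convert speed: V = 94 / 3.6 = 26.1111 m/s
V^2 = 681.7901
d = 681.7901 / (2 * 0.5)
d = 681.7901 / 1.0
d = 681.8 m

681.8


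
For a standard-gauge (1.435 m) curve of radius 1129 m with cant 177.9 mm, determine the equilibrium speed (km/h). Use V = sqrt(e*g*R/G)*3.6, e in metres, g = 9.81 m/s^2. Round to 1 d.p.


Convert cant: e = 177.9 mm = 0.1779 m
V_ms = sqrt(0.1779 * 9.81 * 1129 / 1.435)
V_ms = sqrt(1373.052036) = 37.0547 m/s
V = 37.0547 * 3.6 = 133.4 km/h

133.4


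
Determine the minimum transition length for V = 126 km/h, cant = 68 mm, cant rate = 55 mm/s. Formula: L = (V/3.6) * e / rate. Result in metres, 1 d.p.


Convert speed: V = 126 / 3.6 = 35.0 m/s
L = 35.0 * 68 / 55
L = 2380.0 / 55
L = 43.3 m

43.3


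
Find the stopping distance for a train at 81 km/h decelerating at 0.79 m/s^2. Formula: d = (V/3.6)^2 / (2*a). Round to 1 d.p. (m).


Convert speed: V = 81 / 3.6 = 22.5 m/s
V^2 = 506.25
d = 506.25 / (2 * 0.79)
d = 506.25 / 1.58
d = 320.4 m

320.4


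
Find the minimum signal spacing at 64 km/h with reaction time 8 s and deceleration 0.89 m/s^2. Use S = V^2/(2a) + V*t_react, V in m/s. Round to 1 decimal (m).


V = 64 / 3.6 = 17.7778 m/s
Braking distance = 17.7778^2 / (2*0.89) = 177.5558 m
Sighting distance = 17.7778 * 8 = 142.2222 m
S = 177.5558 + 142.2222 = 319.8 m

319.8


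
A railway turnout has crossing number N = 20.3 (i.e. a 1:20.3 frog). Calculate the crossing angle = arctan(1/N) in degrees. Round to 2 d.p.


1/N = 1/20.3 = 0.049261
angle = arctan(0.049261) = 0.049221 rad
angle = 0.049221 * 180/pi = 2.82 degrees

2.82


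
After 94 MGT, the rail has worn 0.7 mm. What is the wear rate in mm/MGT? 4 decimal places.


Wear rate = total wear / cumulative tonnage
Rate = 0.7 / 94
Rate = 0.0074 mm/MGT

0.0074


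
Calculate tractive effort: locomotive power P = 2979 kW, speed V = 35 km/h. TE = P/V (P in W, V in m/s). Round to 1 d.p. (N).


Convert: P = 2979 kW = 2979000 W
V = 35 / 3.6 = 9.7222 m/s
TE = 2979000 / 9.7222
TE = 306411.4 N

306411.4


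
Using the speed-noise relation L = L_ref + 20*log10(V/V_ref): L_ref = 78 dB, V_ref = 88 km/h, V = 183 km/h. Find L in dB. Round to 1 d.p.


V/V_ref = 183 / 88 = 2.079545
log10(2.079545) = 0.317968
20 * 0.317968 = 6.3594
L = 78 + 6.3594 = 84.4 dB

84.4


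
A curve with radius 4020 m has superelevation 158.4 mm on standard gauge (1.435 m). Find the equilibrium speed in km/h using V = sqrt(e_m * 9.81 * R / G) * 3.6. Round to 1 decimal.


Convert cant: e = 158.4 mm = 0.1584 m
V_ms = sqrt(0.1584 * 9.81 * 4020 / 1.435)
V_ms = sqrt(4353.09692) = 65.978 m/s
V = 65.978 * 3.6 = 237.5 km/h

237.5


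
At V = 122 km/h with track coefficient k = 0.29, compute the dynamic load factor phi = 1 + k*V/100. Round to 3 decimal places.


phi = 1 + k * V / 100
phi = 1 + 0.29 * 122 / 100
phi = 1 + 0.3538
phi = 1.354

1.354


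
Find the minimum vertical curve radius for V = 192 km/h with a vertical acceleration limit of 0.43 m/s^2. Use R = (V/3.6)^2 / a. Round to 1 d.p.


Convert speed: V = 192 / 3.6 = 53.3333 m/s
V^2 = 2844.4444 m^2/s^2
R_v = 2844.4444 / 0.43
R_v = 6615.0 m

6615.0


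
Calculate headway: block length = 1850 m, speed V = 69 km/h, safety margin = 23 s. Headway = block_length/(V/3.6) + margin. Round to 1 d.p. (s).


V = 69 / 3.6 = 19.1667 m/s
Block traversal time = 1850 / 19.1667 = 96.5217 s
Headway = 96.5217 + 23
Headway = 119.5 s

119.5


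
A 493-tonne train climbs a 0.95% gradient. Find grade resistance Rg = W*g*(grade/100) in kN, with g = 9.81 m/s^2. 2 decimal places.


Rg = W * 9.81 * grade / 100
Rg = 493 * 9.81 * 0.95 / 100
Rg = 4836.33 * 0.0095
Rg = 45.95 kN

45.95


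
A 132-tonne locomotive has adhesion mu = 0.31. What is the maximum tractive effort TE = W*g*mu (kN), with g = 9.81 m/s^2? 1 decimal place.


TE_max = W * g * mu
TE_max = 132 * 9.81 * 0.31
TE_max = 1294.92 * 0.31
TE_max = 401.4 kN

401.4


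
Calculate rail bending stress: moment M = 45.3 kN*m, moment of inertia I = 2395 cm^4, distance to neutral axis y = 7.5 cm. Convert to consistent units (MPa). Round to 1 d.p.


Convert units:
M = 45.3 kN*m = 45300000 N*mm
y = 7.5 cm = 75 mm
I = 2395 cm^4 = 23950000 mm^4
sigma = 45300000 * 75 / 23950000
sigma = 141.9 MPa

141.9


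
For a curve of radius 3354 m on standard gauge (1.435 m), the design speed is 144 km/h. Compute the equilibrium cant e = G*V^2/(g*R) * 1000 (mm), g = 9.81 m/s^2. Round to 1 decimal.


Convert speed: V = 144 / 3.6 = 40.0 m/s
Apply formula: e = 1.435 * 40.0^2 / (9.81 * 3354)
e = 1.435 * 1600.0 / 32902.74
e = 0.069781 m = 69.8 mm

69.8


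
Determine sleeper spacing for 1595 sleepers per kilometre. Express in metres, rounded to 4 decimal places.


Spacing = 1000 m / number of sleepers
Spacing = 1000 / 1595
Spacing = 0.6270 m

0.6270


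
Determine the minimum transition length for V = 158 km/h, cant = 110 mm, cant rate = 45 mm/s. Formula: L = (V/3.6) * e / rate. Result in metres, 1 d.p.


Convert speed: V = 158 / 3.6 = 43.8889 m/s
L = 43.8889 * 110 / 45
L = 4827.7778 / 45
L = 107.3 m

107.3


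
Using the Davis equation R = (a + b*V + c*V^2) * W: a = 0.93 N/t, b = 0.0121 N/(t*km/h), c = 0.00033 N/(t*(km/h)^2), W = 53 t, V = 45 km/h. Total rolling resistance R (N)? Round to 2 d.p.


b*V = 0.0121 * 45 = 0.5445
c*V^2 = 0.00033 * 2025 = 0.66825
R_per_t = 0.93 + 0.5445 + 0.66825 = 2.14275 N/t
R_total = 2.14275 * 53 = 113.57 N

113.57


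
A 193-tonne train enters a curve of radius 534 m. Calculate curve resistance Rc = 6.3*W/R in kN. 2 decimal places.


Rc = 6.3 * W / R
Rc = 6.3 * 193 / 534
Rc = 1215.9 / 534
Rc = 2.28 kN

2.28


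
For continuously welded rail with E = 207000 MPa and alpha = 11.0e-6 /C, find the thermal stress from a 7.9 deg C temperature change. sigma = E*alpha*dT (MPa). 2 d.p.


sigma = E * alpha * dT
sigma = 207000 * 11.0e-6 * 7.9
sigma = 2.277 * 7.9
sigma = 17.99 MPa

17.99


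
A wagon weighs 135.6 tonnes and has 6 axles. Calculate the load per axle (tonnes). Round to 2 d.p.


Load per axle = total weight / number of axles
Load = 135.6 / 6
Load = 22.60 tonnes

22.60


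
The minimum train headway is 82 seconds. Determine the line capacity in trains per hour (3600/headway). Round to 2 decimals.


Capacity = 3600 / headway
Capacity = 3600 / 82
Capacity = 43.90 trains/hour

43.90


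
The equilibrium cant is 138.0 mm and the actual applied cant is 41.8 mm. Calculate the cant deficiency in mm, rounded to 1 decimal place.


Cant deficiency = equilibrium cant - actual cant
CD = 138.0 - 41.8
CD = 96.2 mm

96.2


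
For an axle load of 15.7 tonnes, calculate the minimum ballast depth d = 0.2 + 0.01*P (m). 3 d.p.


d = 0.2 + 0.01 * 15.7
d = 0.2 + 0.157
d = 0.357 m

0.357


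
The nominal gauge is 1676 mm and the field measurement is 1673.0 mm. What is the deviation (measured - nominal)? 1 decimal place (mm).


Deviation = measured - nominal
Deviation = 1673.0 - 1676
Deviation = -3.0 mm

-3.0


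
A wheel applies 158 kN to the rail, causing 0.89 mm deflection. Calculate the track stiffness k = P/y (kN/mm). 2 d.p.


Track stiffness k = P / y
k = 158 / 0.89
k = 177.53 kN/mm

177.53


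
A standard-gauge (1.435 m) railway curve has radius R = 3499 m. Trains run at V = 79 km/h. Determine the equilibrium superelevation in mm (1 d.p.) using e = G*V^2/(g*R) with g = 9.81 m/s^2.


Convert speed: V = 79 / 3.6 = 21.9444 m/s
Apply formula: e = 1.435 * 21.9444^2 / (9.81 * 3499)
e = 1.435 * 481.5586 / 34325.19
e = 0.020132 m = 20.1 mm

20.1


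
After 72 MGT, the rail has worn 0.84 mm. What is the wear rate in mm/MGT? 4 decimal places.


Wear rate = total wear / cumulative tonnage
Rate = 0.84 / 72
Rate = 0.0117 mm/MGT

0.0117


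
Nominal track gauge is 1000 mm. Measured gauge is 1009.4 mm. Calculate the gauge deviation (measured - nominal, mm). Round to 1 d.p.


Deviation = measured - nominal
Deviation = 1009.4 - 1000
Deviation = 9.4 mm

9.4


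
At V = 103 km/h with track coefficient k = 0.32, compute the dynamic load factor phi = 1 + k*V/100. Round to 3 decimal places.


phi = 1 + k * V / 100
phi = 1 + 0.32 * 103 / 100
phi = 1 + 0.3296
phi = 1.330

1.330


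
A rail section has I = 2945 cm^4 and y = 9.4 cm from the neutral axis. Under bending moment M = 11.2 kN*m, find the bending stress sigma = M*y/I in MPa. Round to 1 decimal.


Convert units:
M = 11.2 kN*m = 11200000 N*mm
y = 9.4 cm = 94 mm
I = 2945 cm^4 = 29450000 mm^4
sigma = 11200000 * 94 / 29450000
sigma = 35.7 MPa

35.7


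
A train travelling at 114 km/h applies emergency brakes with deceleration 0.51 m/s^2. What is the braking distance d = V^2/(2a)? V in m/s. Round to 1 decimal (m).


Convert speed: V = 114 / 3.6 = 31.6667 m/s
V^2 = 1002.7778
d = 1002.7778 / (2 * 0.51)
d = 1002.7778 / 1.02
d = 983.1 m

983.1


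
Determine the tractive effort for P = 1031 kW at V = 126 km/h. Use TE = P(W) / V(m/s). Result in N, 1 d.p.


Convert: P = 1031 kW = 1031000 W
V = 126 / 3.6 = 35.0 m/s
TE = 1031000 / 35.0
TE = 29457.1 N

29457.1


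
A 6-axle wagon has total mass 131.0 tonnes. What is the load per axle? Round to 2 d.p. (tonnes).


Load per axle = total weight / number of axles
Load = 131.0 / 6
Load = 21.83 tonnes

21.83


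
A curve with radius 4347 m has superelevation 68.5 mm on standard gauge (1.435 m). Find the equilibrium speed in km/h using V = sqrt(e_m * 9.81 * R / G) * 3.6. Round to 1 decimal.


Convert cant: e = 68.5 mm = 0.0685 m
V_ms = sqrt(0.0685 * 9.81 * 4347 / 1.435)
V_ms = sqrt(2035.622854) = 45.1179 m/s
V = 45.1179 * 3.6 = 162.4 km/h

162.4


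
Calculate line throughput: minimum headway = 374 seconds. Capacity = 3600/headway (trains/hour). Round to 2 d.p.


Capacity = 3600 / headway
Capacity = 3600 / 374
Capacity = 9.63 trains/hour

9.63


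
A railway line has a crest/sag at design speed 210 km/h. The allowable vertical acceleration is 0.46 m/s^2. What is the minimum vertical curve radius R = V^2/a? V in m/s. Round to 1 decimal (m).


Convert speed: V = 210 / 3.6 = 58.3333 m/s
V^2 = 3402.7778 m^2/s^2
R_v = 3402.7778 / 0.46
R_v = 7397.3 m

7397.3


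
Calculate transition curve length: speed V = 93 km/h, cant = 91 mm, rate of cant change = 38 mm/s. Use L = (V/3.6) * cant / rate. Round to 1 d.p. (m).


Convert speed: V = 93 / 3.6 = 25.8333 m/s
L = 25.8333 * 91 / 38
L = 2350.8333 / 38
L = 61.9 m

61.9


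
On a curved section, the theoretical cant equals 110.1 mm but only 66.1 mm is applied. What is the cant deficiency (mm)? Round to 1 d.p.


Cant deficiency = equilibrium cant - actual cant
CD = 110.1 - 66.1
CD = 44.0 mm

44.0


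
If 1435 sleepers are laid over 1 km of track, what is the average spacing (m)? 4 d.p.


Spacing = 1000 m / number of sleepers
Spacing = 1000 / 1435
Spacing = 0.6969 m

0.6969


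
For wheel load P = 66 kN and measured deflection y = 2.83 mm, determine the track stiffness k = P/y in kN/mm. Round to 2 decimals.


Track stiffness k = P / y
k = 66 / 2.83
k = 23.32 kN/mm

23.32


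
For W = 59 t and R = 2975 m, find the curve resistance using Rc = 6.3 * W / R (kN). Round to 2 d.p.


Rc = 6.3 * W / R
Rc = 6.3 * 59 / 2975
Rc = 371.7 / 2975
Rc = 0.12 kN

0.12


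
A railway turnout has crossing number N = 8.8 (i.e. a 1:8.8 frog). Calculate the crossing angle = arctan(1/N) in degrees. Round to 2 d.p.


1/N = 1/8.8 = 0.113636
angle = arctan(0.113636) = 0.113151 rad
angle = 0.113151 * 180/pi = 6.48 degrees

6.48


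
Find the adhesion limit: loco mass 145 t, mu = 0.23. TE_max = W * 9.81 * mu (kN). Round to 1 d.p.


TE_max = W * g * mu
TE_max = 145 * 9.81 * 0.23
TE_max = 1422.45 * 0.23
TE_max = 327.2 kN

327.2


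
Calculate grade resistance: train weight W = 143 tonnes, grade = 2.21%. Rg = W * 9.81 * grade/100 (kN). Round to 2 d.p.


Rg = W * 9.81 * grade / 100
Rg = 143 * 9.81 * 2.21 / 100
Rg = 1402.83 * 0.0221
Rg = 31.00 kN

31.00


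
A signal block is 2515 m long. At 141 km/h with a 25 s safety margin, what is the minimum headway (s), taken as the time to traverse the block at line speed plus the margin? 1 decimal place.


V = 141 / 3.6 = 39.1667 m/s
Block traversal time = 2515 / 39.1667 = 64.2128 s
Headway = 64.2128 + 25
Headway = 89.2 s

89.2


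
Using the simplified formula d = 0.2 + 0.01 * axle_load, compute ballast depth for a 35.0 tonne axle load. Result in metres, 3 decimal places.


d = 0.2 + 0.01 * 35.0
d = 0.2 + 0.35
d = 0.550 m

0.550


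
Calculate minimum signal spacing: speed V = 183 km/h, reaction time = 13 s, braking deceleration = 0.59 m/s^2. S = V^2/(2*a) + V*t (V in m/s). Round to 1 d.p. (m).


V = 183 / 3.6 = 50.8333 m/s
Braking distance = 50.8333^2 / (2*0.59) = 2189.854 m
Sighting distance = 50.8333 * 13 = 660.8333 m
S = 2189.854 + 660.8333 = 2850.7 m

2850.7


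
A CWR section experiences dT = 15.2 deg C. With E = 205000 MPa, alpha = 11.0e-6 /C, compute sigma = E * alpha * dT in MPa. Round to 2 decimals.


sigma = E * alpha * dT
sigma = 205000 * 11.0e-6 * 15.2
sigma = 2.255 * 15.2
sigma = 34.28 MPa

34.28


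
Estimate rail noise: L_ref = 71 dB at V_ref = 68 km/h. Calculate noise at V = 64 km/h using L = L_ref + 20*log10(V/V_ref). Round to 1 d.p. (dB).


V/V_ref = 64 / 68 = 0.941176
log10(0.941176) = -0.026329
20 * -0.026329 = -0.5266
L = 71 + -0.5266 = 70.5 dB

70.5


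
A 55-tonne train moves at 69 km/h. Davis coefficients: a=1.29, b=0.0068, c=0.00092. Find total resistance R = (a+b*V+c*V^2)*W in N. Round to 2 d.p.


b*V = 0.0068 * 69 = 0.4692
c*V^2 = 0.00092 * 4761 = 4.38012
R_per_t = 1.29 + 0.4692 + 4.38012 = 6.13932 N/t
R_total = 6.13932 * 55 = 337.66 N

337.66


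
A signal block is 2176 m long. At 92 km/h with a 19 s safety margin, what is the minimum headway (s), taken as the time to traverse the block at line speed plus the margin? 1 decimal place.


V = 92 / 3.6 = 25.5556 m/s
Block traversal time = 2176 / 25.5556 = 85.1478 s
Headway = 85.1478 + 19
Headway = 104.1 s

104.1


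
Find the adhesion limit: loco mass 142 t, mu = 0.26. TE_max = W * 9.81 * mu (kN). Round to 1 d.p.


TE_max = W * g * mu
TE_max = 142 * 9.81 * 0.26
TE_max = 1393.02 * 0.26
TE_max = 362.2 kN

362.2


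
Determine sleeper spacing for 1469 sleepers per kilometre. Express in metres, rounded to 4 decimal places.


Spacing = 1000 m / number of sleepers
Spacing = 1000 / 1469
Spacing = 0.6807 m

0.6807


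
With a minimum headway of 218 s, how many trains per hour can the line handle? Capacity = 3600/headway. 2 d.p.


Capacity = 3600 / headway
Capacity = 3600 / 218
Capacity = 16.51 trains/hour

16.51


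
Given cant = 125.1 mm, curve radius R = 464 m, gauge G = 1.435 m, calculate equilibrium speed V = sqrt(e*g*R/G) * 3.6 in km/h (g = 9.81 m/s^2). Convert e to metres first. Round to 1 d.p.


Convert cant: e = 125.1 mm = 0.1251 m
V_ms = sqrt(0.1251 * 9.81 * 464 / 1.435)
V_ms = sqrt(396.818944) = 19.9203 m/s
V = 19.9203 * 3.6 = 71.7 km/h

71.7


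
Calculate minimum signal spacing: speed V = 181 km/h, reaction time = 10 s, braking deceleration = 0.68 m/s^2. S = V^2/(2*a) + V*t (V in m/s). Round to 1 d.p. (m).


V = 181 / 3.6 = 50.2778 m/s
Braking distance = 50.2778^2 / (2*0.68) = 1858.7169 m
Sighting distance = 50.2778 * 10 = 502.7778 m
S = 1858.7169 + 502.7778 = 2361.5 m

2361.5


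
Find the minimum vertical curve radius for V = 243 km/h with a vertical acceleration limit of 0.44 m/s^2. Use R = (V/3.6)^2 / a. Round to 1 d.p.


Convert speed: V = 243 / 3.6 = 67.5 m/s
V^2 = 4556.25 m^2/s^2
R_v = 4556.25 / 0.44
R_v = 10355.1 m

10355.1


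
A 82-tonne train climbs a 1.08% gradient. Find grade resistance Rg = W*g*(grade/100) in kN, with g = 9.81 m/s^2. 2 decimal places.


Rg = W * 9.81 * grade / 100
Rg = 82 * 9.81 * 1.08 / 100
Rg = 804.42 * 0.0108
Rg = 8.69 kN

8.69


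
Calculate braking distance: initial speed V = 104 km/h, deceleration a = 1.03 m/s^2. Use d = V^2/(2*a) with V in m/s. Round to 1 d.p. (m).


Convert speed: V = 104 / 3.6 = 28.8889 m/s
V^2 = 834.5679
d = 834.5679 / (2 * 1.03)
d = 834.5679 / 2.06
d = 405.1 m

405.1


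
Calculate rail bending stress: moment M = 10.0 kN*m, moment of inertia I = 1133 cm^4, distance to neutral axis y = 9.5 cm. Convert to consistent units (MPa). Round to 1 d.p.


Convert units:
M = 10.0 kN*m = 10000000 N*mm
y = 9.5 cm = 95 mm
I = 1133 cm^4 = 11330000 mm^4
sigma = 10000000 * 95 / 11330000
sigma = 83.8 MPa

83.8


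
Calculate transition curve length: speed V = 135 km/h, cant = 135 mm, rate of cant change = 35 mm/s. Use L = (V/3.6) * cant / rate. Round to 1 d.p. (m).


Convert speed: V = 135 / 3.6 = 37.5 m/s
L = 37.5 * 135 / 35
L = 5062.5 / 35
L = 144.6 m

144.6


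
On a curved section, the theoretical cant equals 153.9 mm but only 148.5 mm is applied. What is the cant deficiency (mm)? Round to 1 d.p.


Cant deficiency = equilibrium cant - actual cant
CD = 153.9 - 148.5
CD = 5.4 mm

5.4


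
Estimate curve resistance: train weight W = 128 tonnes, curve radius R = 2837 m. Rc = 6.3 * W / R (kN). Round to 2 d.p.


Rc = 6.3 * W / R
Rc = 6.3 * 128 / 2837
Rc = 806.4 / 2837
Rc = 0.28 kN

0.28


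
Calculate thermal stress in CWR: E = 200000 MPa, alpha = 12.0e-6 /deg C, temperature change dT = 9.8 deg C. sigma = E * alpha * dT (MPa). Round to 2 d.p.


sigma = E * alpha * dT
sigma = 200000 * 12.0e-6 * 9.8
sigma = 2.4 * 9.8
sigma = 23.52 MPa

23.52


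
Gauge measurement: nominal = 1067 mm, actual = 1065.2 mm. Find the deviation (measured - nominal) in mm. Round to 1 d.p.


Deviation = measured - nominal
Deviation = 1065.2 - 1067
Deviation = -1.8 mm

-1.8


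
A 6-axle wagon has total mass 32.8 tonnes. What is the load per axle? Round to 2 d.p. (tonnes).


Load per axle = total weight / number of axles
Load = 32.8 / 6
Load = 5.47 tonnes

5.47


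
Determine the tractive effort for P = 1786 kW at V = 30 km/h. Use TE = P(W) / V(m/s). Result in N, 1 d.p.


Convert: P = 1786 kW = 1786000 W
V = 30 / 3.6 = 8.3333 m/s
TE = 1786000 / 8.3333
TE = 214320.0 N

214320.0


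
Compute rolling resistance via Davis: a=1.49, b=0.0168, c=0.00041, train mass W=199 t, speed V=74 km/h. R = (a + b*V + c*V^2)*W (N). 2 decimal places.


b*V = 0.0168 * 74 = 1.2432
c*V^2 = 0.00041 * 5476 = 2.24516
R_per_t = 1.49 + 1.2432 + 2.24516 = 4.97836 N/t
R_total = 4.97836 * 199 = 990.69 N

990.69


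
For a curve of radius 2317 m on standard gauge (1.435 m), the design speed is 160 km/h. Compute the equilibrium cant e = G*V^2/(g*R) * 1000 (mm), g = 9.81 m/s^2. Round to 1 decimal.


Convert speed: V = 160 / 3.6 = 44.4444 m/s
Apply formula: e = 1.435 * 44.4444^2 / (9.81 * 2317)
e = 1.435 * 1975.3086 / 22729.77
e = 0.124707 m = 124.7 mm

124.7


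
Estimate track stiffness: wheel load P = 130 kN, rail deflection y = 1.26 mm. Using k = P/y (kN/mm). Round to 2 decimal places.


Track stiffness k = P / y
k = 130 / 1.26
k = 103.17 kN/mm

103.17


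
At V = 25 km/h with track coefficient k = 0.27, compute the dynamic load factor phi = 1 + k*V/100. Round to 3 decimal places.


phi = 1 + k * V / 100
phi = 1 + 0.27 * 25 / 100
phi = 1 + 0.0675
phi = 1.068

1.068


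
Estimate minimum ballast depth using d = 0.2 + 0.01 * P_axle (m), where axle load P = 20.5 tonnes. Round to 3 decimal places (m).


d = 0.2 + 0.01 * 20.5
d = 0.2 + 0.205
d = 0.405 m

0.405


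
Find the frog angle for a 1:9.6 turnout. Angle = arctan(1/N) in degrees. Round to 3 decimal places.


1/N = 1/9.6 = 0.104167
angle = arctan(0.104167) = 0.103792 rad
angle = 0.103792 * 180/pi = 5.947 degrees

5.947


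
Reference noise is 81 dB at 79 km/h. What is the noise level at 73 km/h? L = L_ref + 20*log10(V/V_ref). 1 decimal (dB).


V/V_ref = 73 / 79 = 0.924051
log10(0.924051) = -0.034304
20 * -0.034304 = -0.6861
L = 81 + -0.6861 = 80.3 dB

80.3


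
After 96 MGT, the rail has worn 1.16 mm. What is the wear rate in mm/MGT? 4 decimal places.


Wear rate = total wear / cumulative tonnage
Rate = 1.16 / 96
Rate = 0.0121 mm/MGT

0.0121


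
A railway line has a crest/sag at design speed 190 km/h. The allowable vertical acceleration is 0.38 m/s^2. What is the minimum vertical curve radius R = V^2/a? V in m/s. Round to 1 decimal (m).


Convert speed: V = 190 / 3.6 = 52.7778 m/s
V^2 = 2785.4938 m^2/s^2
R_v = 2785.4938 / 0.38
R_v = 7330.2 m

7330.2


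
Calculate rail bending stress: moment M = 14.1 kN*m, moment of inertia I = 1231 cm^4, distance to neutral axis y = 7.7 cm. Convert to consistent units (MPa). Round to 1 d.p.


Convert units:
M = 14.1 kN*m = 14100000 N*mm
y = 7.7 cm = 77 mm
I = 1231 cm^4 = 12310000 mm^4
sigma = 14100000 * 77 / 12310000
sigma = 88.2 MPa

88.2


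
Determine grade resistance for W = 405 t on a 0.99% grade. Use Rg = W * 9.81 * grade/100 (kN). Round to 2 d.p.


Rg = W * 9.81 * grade / 100
Rg = 405 * 9.81 * 0.99 / 100
Rg = 3973.05 * 0.0099
Rg = 39.33 kN

39.33


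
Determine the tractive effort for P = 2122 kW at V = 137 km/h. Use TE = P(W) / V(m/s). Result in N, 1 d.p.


Convert: P = 2122 kW = 2122000 W
V = 137 / 3.6 = 38.0556 m/s
TE = 2122000 / 38.0556
TE = 55760.6 N

55760.6


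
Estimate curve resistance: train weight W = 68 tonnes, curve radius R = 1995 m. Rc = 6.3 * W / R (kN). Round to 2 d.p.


Rc = 6.3 * W / R
Rc = 6.3 * 68 / 1995
Rc = 428.4 / 1995
Rc = 0.21 kN

0.21


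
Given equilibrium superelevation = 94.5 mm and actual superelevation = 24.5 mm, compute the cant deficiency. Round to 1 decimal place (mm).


Cant deficiency = equilibrium cant - actual cant
CD = 94.5 - 24.5
CD = 70.0 mm

70.0
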